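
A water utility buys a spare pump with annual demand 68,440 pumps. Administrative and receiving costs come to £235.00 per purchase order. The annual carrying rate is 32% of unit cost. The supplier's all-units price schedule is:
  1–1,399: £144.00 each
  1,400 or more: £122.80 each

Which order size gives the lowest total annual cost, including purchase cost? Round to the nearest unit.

Holding cost per unit per year at price C is H = 0.32·C.
For each price level, check whether its EOQ is feasible; otherwise the best quantity at that price is the breakpoint.
EOQ at £144.00 = 835.5 (feasible in tier 1): TC = 68,440×£144.00 + (68,440/835.5)×235 + (835.5/2)×0.32×£144.00 = £9,893,859.95.
EOQ at £122.80 = 904.8 < 1400, so use break Q=1400: TC = 68,440×£122.80 + (68,440/1400.0)×235 + (1400.0/2)×0.32×£122.80 = £8,443,427.34.
Lowest total cost is £8,443,427.34 at Q = 1400.0.

Q* ≈ 1,400 pumps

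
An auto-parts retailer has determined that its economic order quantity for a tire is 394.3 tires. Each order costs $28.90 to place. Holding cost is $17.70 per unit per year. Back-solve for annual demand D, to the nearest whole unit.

D ≈ 47,610 tires per year

The basic EOQ model gives Q* = √(2DS/H); rearrange for the unknown.
From Q* = √(2DS/H): D = Q*²H / (2S) = 394.3² × 17.7 / (2 × 28.9) = 47610.088.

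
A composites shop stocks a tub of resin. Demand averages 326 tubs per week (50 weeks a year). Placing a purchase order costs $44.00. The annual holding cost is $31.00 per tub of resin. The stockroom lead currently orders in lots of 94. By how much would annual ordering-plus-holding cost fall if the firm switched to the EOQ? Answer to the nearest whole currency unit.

Annual demand D = 326 × 50 = 16,300.
EOQ = √(2DS/H) = √(2 × 16,300 × 44 / 31) ≈ 215.11.
Cost at Q* = (D/Q*)S + (Q*/2)H = √(2DSH) ≈ $6,668.31.
Cost at Q = 94: (16,300/94)×44 + (94/2)×31 = $7,629.79 + $1,457.00 = $9,086.79.
Excess = $9,086.79 − $6,668.31 = $2,418.47.

Extra cost ≈ $2,418 per year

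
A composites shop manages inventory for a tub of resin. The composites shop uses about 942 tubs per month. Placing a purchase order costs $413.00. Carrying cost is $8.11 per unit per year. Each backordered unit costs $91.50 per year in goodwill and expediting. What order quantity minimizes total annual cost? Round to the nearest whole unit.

Q* ≈ 1,120 tubs

Annual demand D = 942 × 12 = 11,304.
With planned backorders, Q* = √(2DS/H) · √((H+B)/B).
√(2DS/H) = √(2 × 11,304 × 413 / 8.11) = 1072.990.
√((H+B)/B) = √((8.11+91.5)/91.5) = 1.0434.
Q* ≈ 1119.532.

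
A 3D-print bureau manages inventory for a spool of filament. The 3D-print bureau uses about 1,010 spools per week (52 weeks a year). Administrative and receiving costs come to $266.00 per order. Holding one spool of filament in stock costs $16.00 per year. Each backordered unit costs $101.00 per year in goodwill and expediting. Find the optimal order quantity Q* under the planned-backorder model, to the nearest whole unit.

Q* ≈ 1,422 spools

Annual demand D = 1,010 × 52 = 52,520.
With planned backorders, Q* = √(2DS/H) · √((H+B)/B).
√(2DS/H) = √(2 × 52,520 × 266 / 16) = 1321.473.
√((H+B)/B) = √((16+101)/101) = 1.0763.
Q* ≈ 1422.297.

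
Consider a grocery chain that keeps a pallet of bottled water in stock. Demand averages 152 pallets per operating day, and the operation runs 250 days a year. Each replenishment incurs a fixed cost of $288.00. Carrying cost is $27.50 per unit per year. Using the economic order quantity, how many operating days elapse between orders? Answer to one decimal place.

Annual demand D = 152 × 250 = 38,000.
Q* = √(2DS/H) = √(2 × 38,000 × 288 / 27.5) ≈ 892.15.
Cycle time = Q*/D × 250 = 892.15 / 38,000 × 250 ≈ 5.869 days.

T ≈ 5.9 days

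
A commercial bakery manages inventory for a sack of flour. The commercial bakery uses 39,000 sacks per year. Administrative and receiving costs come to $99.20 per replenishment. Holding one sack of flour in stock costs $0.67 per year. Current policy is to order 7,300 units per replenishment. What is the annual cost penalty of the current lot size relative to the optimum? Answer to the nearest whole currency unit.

EOQ = √(2DS/H) = √(2 × 39,000 × 99.2 / 0.67) ≈ 3398.33.
Cost at Q* = (D/Q*)S + (Q*/2)H = √(2DSH) ≈ $2,276.88.
Cost at Q = 7,300: (39,000/7,300)×99.2 + (7,300/2)×0.67 = $529.97 + $2,445.50 = $2,975.47.
Excess = $2,975.47 − $2,276.88 = $698.59.

Extra cost ≈ $699 per year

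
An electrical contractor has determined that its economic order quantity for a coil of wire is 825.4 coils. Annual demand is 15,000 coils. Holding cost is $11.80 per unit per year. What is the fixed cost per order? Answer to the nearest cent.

S ≈ $267.97

Squaring Q* = √(2DS/H) gives Q*² = 2DS/H.
From Q* = √(2DS/H): S = Q*²H / (2D) = 825.4² × 11.8 / (2 × 15,000) = 267.9722.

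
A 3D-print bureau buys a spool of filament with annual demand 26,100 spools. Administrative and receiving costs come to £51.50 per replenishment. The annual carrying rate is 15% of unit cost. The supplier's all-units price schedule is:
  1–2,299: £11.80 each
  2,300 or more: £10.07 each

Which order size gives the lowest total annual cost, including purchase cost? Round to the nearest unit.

Q* ≈ 2,300 spools

Holding cost per unit per year at price C is H = 0.15·C.
For each price level, check whether its EOQ is feasible; otherwise the best quantity at that price is the breakpoint.
EOQ at £11.80 = 1232.4 (feasible in tier 1): TC = 26,100×£11.80 + (26,100/1232.4)×51.5 + (1232.4/2)×0.15×£11.80 = £310,161.35.
EOQ at £10.07 = 1334.1 < 2300, so use break Q=2300: TC = 26,100×£10.07 + (26,100/2300.0)×51.5 + (2300.0/2)×0.15×£10.07 = £265,148.49.
Lowest total cost is £265,148.49 at Q = 2300.0.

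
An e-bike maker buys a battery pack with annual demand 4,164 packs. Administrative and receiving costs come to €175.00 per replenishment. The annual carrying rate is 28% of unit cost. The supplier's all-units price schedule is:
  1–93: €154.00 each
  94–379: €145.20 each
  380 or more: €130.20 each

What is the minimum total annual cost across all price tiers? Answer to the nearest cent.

Holding cost per unit per year at price C is H = 0.28·C.
For each price level, check whether its EOQ is feasible; otherwise the best quantity at that price is the breakpoint.
Tier 1 (€154.00): EOQ = 183.8 exceeds tier's upper bound 93, so this tier is dominated.
EOQ at €145.20 = 189.3 (feasible in tier 2): TC = 4,164×€145.20 + (4,164/189.3)×175 + (189.3/2)×0.28×€145.20 = €612,310.34.
EOQ at €130.20 = 199.9 < 380, so use break Q=380: TC = 4,164×€130.20 + (4,164/380.0)×175 + (380.0/2)×0.28×€130.20 = €550,997.07.
Lowest total cost among the candidates is at Q = 380.0.

TC* ≈ €550,997.07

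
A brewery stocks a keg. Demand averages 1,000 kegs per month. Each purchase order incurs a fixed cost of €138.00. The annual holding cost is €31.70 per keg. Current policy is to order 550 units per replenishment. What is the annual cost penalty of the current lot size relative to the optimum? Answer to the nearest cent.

Extra cost ≈ €1,481.93 per year

Annual demand D = 1,000 × 12 = 12,000.
EOQ = √(2DS/H) = √(2 × 12,000 × 138 / 31.7) ≈ 323.23.
Cost at Q* = (D/Q*)S + (Q*/2)H = √(2DSH) ≈ €10,246.48.
Cost at Q = 550: (12,000/550)×138 + (550/2)×31.7 = €3,010.91 + €8,717.50 = €11,728.41.
Excess = €11,728.41 − €10,246.48 = €1,481.93.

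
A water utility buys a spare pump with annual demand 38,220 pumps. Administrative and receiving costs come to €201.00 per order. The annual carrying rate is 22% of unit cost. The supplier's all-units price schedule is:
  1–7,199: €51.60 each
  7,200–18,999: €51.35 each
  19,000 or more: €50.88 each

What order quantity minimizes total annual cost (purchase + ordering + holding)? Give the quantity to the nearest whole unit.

Q* ≈ 1,163 pumps

Holding cost per unit per year at price C is H = 0.22·C.
Evaluate total cost at each tier's feasible EOQ or, if the EOQ is below the tier, at the tier's minimum quantity.
EOQ at €51.60 = 1163.4 (feasible in tier 1): TC = 38,220×€51.60 + (38,220/1163.4)×201 + (1163.4/2)×0.22×€51.60 = €1,985,358.71.
EOQ at €51.35 = 1166.2 < 7200, so use break Q=7200: TC = 38,220×€51.35 + (38,220/7200.0)×201 + (7200.0/2)×0.22×€51.35 = €2,004,333.18.
EOQ at €50.88 = 1171.6 < 19000, so use break Q=19000: TC = 38,220×€50.88 + (38,220/19000.0)×201 + (19000.0/2)×0.22×€50.88 = €2,051,377.13.
Lowest total cost is €1,985,358.71 at Q = 1163.4.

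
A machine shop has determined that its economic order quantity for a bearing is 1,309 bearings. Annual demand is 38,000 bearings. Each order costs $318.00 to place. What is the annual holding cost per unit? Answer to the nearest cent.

H ≈ $14.10

The basic EOQ model gives Q* = √(2DS/H); rearrange for the unknown.
From Q* = √(2DS/H): H = 2DS / Q*² = 2 × 38,000 × 318 / 1,309² = 14.1046.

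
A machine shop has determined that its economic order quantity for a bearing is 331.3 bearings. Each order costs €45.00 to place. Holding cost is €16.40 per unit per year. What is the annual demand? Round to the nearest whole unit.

Invert the EOQ relation Q*² = 2DS/H.
From Q* = √(2DS/H): D = Q*²H / (2S) = 331.3² × 16.4 / (2 × 45) = 20000.655.

D ≈ 20,001 bearings per year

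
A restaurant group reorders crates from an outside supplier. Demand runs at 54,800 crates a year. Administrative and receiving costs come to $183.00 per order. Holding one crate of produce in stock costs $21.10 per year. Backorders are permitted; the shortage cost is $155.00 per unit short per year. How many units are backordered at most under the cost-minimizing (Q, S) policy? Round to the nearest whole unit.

S* ≈ 125 crates

With planned backorders, Q* = √(2DS/H) · √((H+B)/B).
√(2DS/H) = √(2 × 54,800 × 183 / 21.1) = 974.966.
√((H+B)/B) = √((21.1+155)/155) = 1.0659.
Q* ≈ 1039.210.
S* = Q* · H/(H+B) = 1039.210 × 21.1/176.1 ≈ 124.516.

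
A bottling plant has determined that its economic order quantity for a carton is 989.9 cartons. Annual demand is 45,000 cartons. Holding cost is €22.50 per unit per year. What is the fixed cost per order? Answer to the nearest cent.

S ≈ €244.98

Squaring Q* = √(2DS/H) gives Q*² = 2DS/H.
From Q* = √(2DS/H): S = Q*²H / (2D) = 989.9² × 22.5 / (2 × 45,000) = 244.9755.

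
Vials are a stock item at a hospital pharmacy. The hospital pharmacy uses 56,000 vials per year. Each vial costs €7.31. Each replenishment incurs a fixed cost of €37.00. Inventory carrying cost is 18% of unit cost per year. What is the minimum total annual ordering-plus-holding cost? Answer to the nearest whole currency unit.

Holding cost H = 0.18 × €7.31 = €1.3158 per unit per year.
EOQ = √(2DS/H) = √(2 × 56,000 × 37 / 1.3158) ≈ 1774.66.
At Q*, ordering cost (D/Q*)S equals holding cost (Q*/2)H, each = √(DSH/2).
Minimum total = √(2DSH) = √(2 × 56,000 × 37 × 1.3158) ≈ 2335.096.

TC* ≈ €2,335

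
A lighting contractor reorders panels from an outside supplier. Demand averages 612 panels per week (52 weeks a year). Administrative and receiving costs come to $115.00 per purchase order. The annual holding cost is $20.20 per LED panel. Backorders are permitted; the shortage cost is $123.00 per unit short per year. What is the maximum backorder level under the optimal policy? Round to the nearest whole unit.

S* ≈ 92 panels

Annual demand D = 612 × 52 = 31,824.
With planned backorders, Q* = √(2DS/H) · √((H+B)/B).
√(2DS/H) = √(2 × 31,824 × 115 / 20.2) = 601.957.
√((H+B)/B) = √((20.2+123)/123) = 1.0790.
Q* ≈ 649.508.
S* = Q* · H/(H+B) = 649.508 × 20.2/143.2 ≈ 91.621.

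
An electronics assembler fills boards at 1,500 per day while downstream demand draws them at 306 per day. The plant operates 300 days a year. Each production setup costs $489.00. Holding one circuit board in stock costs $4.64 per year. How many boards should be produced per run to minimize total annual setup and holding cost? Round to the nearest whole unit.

Q* ≈ 4,930 boards

Annual demand D = 306 × 300 = 91,800.
Production build-up factor (1 − d/p) = 1 − 306/1,500 = 0.7960.
Q* = √(2DS / (H(1 − d/p))) = √(2 × 91,800 × 489 / (4.64 × 0.7960)).
= √(89,780,400 / 3.6934) ≈ 4930.322.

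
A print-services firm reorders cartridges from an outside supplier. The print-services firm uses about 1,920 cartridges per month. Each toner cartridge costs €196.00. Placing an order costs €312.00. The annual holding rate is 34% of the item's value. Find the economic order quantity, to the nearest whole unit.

Annual demand D = 1,920 × 12 = 23,040.
Holding cost H = 0.34 × €196.00 = €66.6400 per unit per year.
EOQ = √(2DS / H) = √(2 × 23,040 × 312 / 66.64).
= √(14,376,960 / 66.64) = √215,740.6963 ≈ 464.479.

Q* ≈ 464 cartridges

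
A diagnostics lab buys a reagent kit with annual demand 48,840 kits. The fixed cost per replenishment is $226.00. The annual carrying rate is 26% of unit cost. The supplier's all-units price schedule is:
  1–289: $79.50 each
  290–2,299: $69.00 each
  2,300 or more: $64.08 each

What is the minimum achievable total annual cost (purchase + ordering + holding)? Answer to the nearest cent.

TC* ≈ $3,153,626.18

Holding cost per unit per year at price C is H = 0.26·C.
For each price level, check whether its EOQ is feasible; otherwise the best quantity at that price is the breakpoint.
Tier 1 ($79.50): EOQ = 1033.4 exceeds tier's upper bound 289, so this tier is dominated.
EOQ at $69.00 = 1109.3 (feasible in tier 2): TC = 48,840×$69.00 + (48,840/1109.3)×226 + (1109.3/2)×0.26×$69.00 = $3,389,860.70.
EOQ at $64.08 = 1151.1 < 2300, so use break Q=2300: TC = 48,840×$64.08 + (48,840/2300.0)×226 + (2300.0/2)×0.26×$64.08 = $3,153,626.18.
Lowest total cost among the candidates is at Q = 2300.0.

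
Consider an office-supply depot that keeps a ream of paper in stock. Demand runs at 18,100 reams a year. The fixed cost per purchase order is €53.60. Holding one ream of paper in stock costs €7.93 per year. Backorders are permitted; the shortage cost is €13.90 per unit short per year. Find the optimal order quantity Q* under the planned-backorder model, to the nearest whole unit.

Q* ≈ 620 reams

With planned backorders, Q* = √(2DS/H) · √((H+B)/B).
√(2DS/H) = √(2 × 18,100 × 53.6 / 7.93) = 494.652.
√((H+B)/B) = √((7.93+13.9)/13.9) = 1.2532.
Q* ≈ 619.897.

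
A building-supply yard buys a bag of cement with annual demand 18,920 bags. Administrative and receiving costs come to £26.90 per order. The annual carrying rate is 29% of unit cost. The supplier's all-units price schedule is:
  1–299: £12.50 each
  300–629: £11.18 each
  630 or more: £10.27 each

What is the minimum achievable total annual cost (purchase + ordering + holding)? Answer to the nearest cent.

TC* ≈ £196,054.42

Holding cost per unit per year at price C is H = 0.29·C.
For each price level, check whether its EOQ is feasible; otherwise the best quantity at that price is the breakpoint.
Tier 1 (£12.50): EOQ = 529.9 exceeds tier's upper bound 299, so this tier is dominated.
EOQ at £11.18 = 560.3 (feasible in tier 2): TC = 18,920×£11.18 + (18,920/560.3)×26.9 + (560.3/2)×0.29×£11.18 = £213,342.25.
EOQ at £10.27 = 584.6 < 630, so use break Q=630: TC = 18,920×£10.27 + (18,920/630.0)×26.9 + (630.0/2)×0.29×£10.27 = £196,054.42.
Lowest total cost among the candidates is at Q = 630.0.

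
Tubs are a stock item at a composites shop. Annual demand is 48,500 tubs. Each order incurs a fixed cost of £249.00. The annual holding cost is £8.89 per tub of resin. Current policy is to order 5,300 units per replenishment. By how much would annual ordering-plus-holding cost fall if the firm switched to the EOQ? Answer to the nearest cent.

EOQ = √(2DS/H) = √(2 × 48,500 × 249 / 8.89) ≈ 1648.29.
Cost at Q* = (D/Q*)S + (Q*/2)H = √(2DSH) ≈ £14,653.33.
Cost at Q = 5,300: (48,500/5,300)×249 + (5,300/2)×8.89 = £2,278.58 + £23,558.50 = £25,837.08.
Excess = £25,837.08 − £14,653.33 = £11,183.75.

Extra cost ≈ £11,183.75 per year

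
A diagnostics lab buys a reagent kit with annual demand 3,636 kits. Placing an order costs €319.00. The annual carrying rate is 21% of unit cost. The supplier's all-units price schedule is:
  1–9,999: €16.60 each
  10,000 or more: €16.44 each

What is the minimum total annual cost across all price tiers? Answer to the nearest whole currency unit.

TC* ≈ €63,201

Holding cost per unit per year at price C is H = 0.21·C.
Evaluate total cost at each tier's feasible EOQ or, if the EOQ is below the tier, at the tier's minimum quantity.
EOQ at €16.60 = 815.8 (feasible in tier 1): TC = 3,636×€16.60 + (3,636/815.8)×319 + (815.8/2)×0.21×€16.60 = €63,201.31.
EOQ at €16.44 = 819.7 < 10000, so use break Q=10000: TC = 3,636×€16.44 + (3,636/10000.0)×319 + (10000.0/2)×0.21×€16.44 = €77,153.83.
Lowest total cost among the candidates is at Q = 815.8.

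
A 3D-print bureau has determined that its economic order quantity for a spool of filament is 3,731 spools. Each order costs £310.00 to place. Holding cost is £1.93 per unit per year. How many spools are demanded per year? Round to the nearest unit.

The basic EOQ model gives Q* = √(2DS/H); rearrange for the unknown.
From Q* = √(2DS/H): D = Q*²H / (2S) = 3,731² × 1.93 / (2 × 310) = 43332.737.

D ≈ 43,333 spools per year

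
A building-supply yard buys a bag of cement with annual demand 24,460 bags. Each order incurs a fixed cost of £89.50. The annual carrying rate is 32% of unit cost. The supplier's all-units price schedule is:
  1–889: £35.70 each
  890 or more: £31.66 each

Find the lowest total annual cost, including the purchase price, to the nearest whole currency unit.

Holding cost per unit per year at price C is H = 0.32·C.
Candidates are each tier's EOQ (if it falls in that tier) and each price-break quantity.
EOQ at £35.70 = 619.1 (feasible in tier 1): TC = 24,460×£35.70 + (24,460/619.1)×89.5 + (619.1/2)×0.32×£35.70 = £880,294.35.
EOQ at £31.66 = 657.4 < 890, so use break Q=890: TC = 24,460×£31.66 + (24,460/890.0)×89.5 + (890.0/2)×0.32×£31.66 = £781,371.73.
Lowest total cost among the candidates is at Q = 890.0.

TC* ≈ £781,372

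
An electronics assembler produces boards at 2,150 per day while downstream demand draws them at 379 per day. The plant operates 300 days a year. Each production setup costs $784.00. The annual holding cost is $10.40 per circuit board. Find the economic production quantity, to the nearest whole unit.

Q* ≈ 4,562 boards

Annual demand D = 379 × 300 = 113,700.
Production build-up factor (1 − d/p) = 1 − 379/2,150 = 0.8237.
Q* = √(2DS / (H(1 − d/p))) = √(2 × 113,700 × 784 / (10.4 × 0.8237)).
= √(178,281,600 / 8.5667) ≈ 4561.908.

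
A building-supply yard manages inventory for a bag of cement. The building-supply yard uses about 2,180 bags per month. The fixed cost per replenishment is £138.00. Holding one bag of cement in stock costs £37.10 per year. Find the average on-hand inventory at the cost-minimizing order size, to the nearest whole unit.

Average inventory ≈ 221 bags

Annual demand D = 2,180 × 12 = 26,160.
EOQ = √(2DS/H) = √(2 × 26,160 × 138 / 37.1) ≈ 441.15.
Average inventory = Q*/2 ≈ 441.15 / 2 = 220.575.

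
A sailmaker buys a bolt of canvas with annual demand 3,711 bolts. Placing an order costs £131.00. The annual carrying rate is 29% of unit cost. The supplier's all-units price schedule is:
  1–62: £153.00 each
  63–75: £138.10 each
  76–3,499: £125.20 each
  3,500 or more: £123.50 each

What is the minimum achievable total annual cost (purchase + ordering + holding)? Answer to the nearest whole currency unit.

TC* ≈ £470,559

Holding cost per unit per year at price C is H = 0.29·C.
Candidates are each tier's EOQ (if it falls in that tier) and each price-break quantity.
Tier 1 (£153.00): EOQ = 148.0 exceeds tier's upper bound 62, so this tier is dominated.
Tier 2 (£138.10): EOQ = 155.8 exceeds tier's upper bound 75, so this tier is dominated.
EOQ at £125.20 = 163.6 (feasible in tier 3): TC = 3,711×£125.20 + (3,711/163.6)×131 + (163.6/2)×0.29×£125.20 = £470,558.72.
EOQ at £123.50 = 164.8 < 3500, so use break Q=3500: TC = 3,711×£123.50 + (3,711/3500.0)×131 + (3500.0/2)×0.29×£123.50 = £521,123.65.
Lowest total cost among the candidates is at Q = 163.6.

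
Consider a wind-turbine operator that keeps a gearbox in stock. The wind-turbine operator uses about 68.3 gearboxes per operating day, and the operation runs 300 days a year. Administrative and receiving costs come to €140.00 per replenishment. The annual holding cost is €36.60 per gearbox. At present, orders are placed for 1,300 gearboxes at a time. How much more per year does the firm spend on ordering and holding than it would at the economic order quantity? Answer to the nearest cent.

Extra cost ≈ €11,505.88 per year

Annual demand D = 68.3 × 300 = 20,490.
EOQ = √(2DS/H) = √(2 × 20,490 × 140 / 36.6) ≈ 395.92.
Cost at Q* = (D/Q*)S + (Q*/2)H = √(2DSH) ≈ €14,490.74.
Cost at Q = 1,300: (20,490/1,300)×140 + (1,300/2)×36.6 = €2,206.62 + €23,790.00 = €25,996.62.
Excess = €25,996.62 − €14,490.74 = €11,505.88.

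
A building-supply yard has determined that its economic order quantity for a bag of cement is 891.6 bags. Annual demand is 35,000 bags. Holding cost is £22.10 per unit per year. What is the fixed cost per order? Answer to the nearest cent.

S ≈ £250.98

Squaring Q* = √(2DS/H) gives Q*² = 2DS/H.
From Q* = √(2DS/H): S = Q*²H / (2D) = 891.6² × 22.1 / (2 × 35,000) = 250.9772.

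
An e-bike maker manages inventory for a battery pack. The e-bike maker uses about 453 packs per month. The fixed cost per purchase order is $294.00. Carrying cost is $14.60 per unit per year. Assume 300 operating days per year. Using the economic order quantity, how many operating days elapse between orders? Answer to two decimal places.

Annual demand D = 453 × 12 = 5,436.
Q* = √(2DS/H) = √(2 × 5,436 × 294 / 14.6) ≈ 467.90.
Cycle time = Q*/D × 300 = 467.90 / 5,436 × 300 ≈ 25.822 days.

T ≈ 25.82 days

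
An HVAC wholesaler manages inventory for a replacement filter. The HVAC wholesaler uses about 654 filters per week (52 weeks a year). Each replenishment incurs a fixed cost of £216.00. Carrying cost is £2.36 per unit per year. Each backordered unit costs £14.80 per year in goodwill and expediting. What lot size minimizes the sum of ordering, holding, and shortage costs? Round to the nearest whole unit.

Q* ≈ 2,687 filters

Annual demand D = 654 × 52 = 34,008.
With planned backorders, Q* = √(2DS/H) · √((H+B)/B).
√(2DS/H) = √(2 × 34,008 × 216 / 2.36) = 2495.034.
√((H+B)/B) = √((2.36+14.8)/14.8) = 1.0768.
Q* ≈ 2686.607.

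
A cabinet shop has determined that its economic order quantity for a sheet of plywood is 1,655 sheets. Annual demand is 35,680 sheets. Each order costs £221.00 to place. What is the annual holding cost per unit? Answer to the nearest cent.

H ≈ £5.76

The basic EOQ model gives Q* = √(2DS/H); rearrange for the unknown.
From Q* = √(2DS/H): H = 2DS / Q*² = 2 × 35,680 × 221 / 1,655² = 5.7577.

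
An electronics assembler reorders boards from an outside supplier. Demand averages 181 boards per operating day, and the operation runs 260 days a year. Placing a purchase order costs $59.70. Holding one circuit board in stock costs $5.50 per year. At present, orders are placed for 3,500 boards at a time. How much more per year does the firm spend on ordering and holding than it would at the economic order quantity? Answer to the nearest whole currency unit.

Extra cost ≈ $4,869 per year

Annual demand D = 181 × 260 = 47,060.
EOQ = √(2DS/H) = √(2 × 47,060 × 59.7 / 5.5) ≈ 1010.76.
Cost at Q* = (D/Q*)S + (Q*/2)H = √(2DSH) ≈ $5,559.16.
Cost at Q = 3,500: (47,060/3,500)×59.7 + (3,500/2)×5.5 = $802.71 + $9,625.00 = $10,427.71.
Excess = $10,427.71 − $5,559.16 = $4,868.55.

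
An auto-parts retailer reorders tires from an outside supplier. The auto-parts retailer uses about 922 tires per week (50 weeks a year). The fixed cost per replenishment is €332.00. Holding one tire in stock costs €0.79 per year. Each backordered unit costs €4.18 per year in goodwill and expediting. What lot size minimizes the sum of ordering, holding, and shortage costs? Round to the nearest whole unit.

Q* ≈ 6,788 tires

Annual demand D = 922 × 50 = 46,100.
With planned backorders, Q* = √(2DS/H) · √((H+B)/B).
√(2DS/H) = √(2 × 46,100 × 332 / 0.79) = 6224.736.
√((H+B)/B) = √((0.79+4.18)/4.18) = 1.0904.
Q* ≈ 6787.518.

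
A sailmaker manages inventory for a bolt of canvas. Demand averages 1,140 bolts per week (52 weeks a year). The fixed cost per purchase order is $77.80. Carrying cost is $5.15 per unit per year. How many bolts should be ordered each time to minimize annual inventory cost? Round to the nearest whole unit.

Q* ≈ 1,338 bolts

Annual demand D = 1,140 × 52 = 59,280.
EOQ = √(2DS / H) = √(2 × 59,280 × 77.8 / 5.15).
= √(9,223,968 / 5.15) = √1,791,061.7476 ≈ 1338.306.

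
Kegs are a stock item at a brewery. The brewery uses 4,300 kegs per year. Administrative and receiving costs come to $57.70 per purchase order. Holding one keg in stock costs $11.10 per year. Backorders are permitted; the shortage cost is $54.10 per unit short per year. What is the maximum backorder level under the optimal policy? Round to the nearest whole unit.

S* ≈ 40 kegs

With planned backorders, Q* = √(2DS/H) · √((H+B)/B).
√(2DS/H) = √(2 × 4,300 × 57.7 / 11.1) = 211.434.
√((H+B)/B) = √((11.1+54.1)/54.1) = 1.0978.
Q* ≈ 232.114.
S* = Q* · H/(H+B) = 232.114 × 11.1/65.2 ≈ 39.516.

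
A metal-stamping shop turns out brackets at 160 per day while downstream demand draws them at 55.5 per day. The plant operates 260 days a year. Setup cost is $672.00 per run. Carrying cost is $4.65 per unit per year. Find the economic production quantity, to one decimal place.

Annual demand D = 55.5 × 260 = 14,430.
Production build-up factor (1 − d/p) = 1 − 55.5/160 = 0.6531.
Q* = √(2DS / (H(1 − d/p))) = √(2 × 14,430 × 672 / (4.65 × 0.6531)).
= √(19,393,920 / 3.037) ≈ 2527.017.

Q* ≈ 2,527.0 brackets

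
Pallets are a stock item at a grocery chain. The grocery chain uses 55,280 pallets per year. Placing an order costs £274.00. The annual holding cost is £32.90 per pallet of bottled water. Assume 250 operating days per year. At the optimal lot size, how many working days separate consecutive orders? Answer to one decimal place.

T ≈ 4.3 days

Q* = √(2DS/H) = √(2 × 55,280 × 274 / 32.9) ≈ 959.57.
Cycle time = Q*/D × 250 = 959.57 / 55,280 × 250 ≈ 4.340 days.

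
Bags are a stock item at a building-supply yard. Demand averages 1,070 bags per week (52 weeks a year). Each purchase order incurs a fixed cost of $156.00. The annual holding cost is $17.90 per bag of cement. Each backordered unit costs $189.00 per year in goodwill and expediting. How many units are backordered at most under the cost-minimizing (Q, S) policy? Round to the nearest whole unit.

Annual demand D = 1,070 × 52 = 55,640.
With planned backorders, Q* = √(2DS/H) · √((H+B)/B).
√(2DS/H) = √(2 × 55,640 × 156 / 17.9) = 984.792.
√((H+B)/B) = √((17.9+189)/189) = 1.0463.
Q* ≈ 1030.371.
S* = Q* · H/(H+B) = 1030.371 × 17.9/206.9 ≈ 89.143.

S* ≈ 89 bags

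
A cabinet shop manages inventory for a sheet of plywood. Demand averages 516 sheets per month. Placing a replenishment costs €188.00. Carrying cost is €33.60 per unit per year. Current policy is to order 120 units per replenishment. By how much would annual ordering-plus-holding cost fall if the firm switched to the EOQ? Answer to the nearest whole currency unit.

Annual demand D = 516 × 12 = 6,192.
EOQ = √(2DS/H) = √(2 × 6,192 × 188 / 33.6) ≈ 263.23.
Cost at Q* = (D/Q*)S + (Q*/2)H = √(2DSH) ≈ €8,844.62.
Cost at Q = 120: (6,192/120)×188 + (120/2)×33.6 = €9,700.80 + €2,016.00 = €11,716.80.
Excess = €11,716.80 − €8,844.62 = €2,872.18.

Extra cost ≈ €2,872 per year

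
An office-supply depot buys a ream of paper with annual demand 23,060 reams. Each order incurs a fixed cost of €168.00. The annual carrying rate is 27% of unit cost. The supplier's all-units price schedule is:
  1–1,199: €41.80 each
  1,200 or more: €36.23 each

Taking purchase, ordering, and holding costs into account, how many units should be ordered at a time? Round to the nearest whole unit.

Q* ≈ 1,200 reams

Holding cost per unit per year at price C is H = 0.27·C.
For each price level, check whether its EOQ is feasible; otherwise the best quantity at that price is the breakpoint.
EOQ at €41.80 = 828.6 (feasible in tier 1): TC = 23,060×€41.80 + (23,060/828.6)×168 + (828.6/2)×0.27×€41.80 = €973,259.24.
EOQ at €36.23 = 890.0 < 1200, so use break Q=1200: TC = 23,060×€36.23 + (23,060/1200.0)×168 + (1200.0/2)×0.27×€36.23 = €844,561.46.
Lowest total cost is €844,561.46 at Q = 1200.0.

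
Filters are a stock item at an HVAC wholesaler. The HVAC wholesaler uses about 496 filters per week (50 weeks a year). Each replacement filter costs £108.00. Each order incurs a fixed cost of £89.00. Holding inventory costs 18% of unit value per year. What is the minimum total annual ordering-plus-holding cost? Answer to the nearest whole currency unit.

Annual demand D = 496 × 50 = 24,800.
Holding cost H = 0.18 × £108.00 = £19.4400 per unit per year.
Q* = √(2DS/H) = √(2 × 24,800 × 89 / 19.44) ≈ 476.53.
At the optimum the two cost components are equal, so total cost = 2·(Q*/2)H = Q*·H.
Minimum total = √(2DSH) = √(2 × 24,800 × 89 × 19.44) ≈ 9263.689.

TC* ≈ £9,264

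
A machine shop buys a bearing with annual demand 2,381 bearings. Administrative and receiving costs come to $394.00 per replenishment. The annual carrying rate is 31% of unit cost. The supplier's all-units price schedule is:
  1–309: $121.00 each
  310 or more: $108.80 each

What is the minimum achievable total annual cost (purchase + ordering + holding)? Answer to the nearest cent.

Holding cost per unit per year at price C is H = 0.31·C.
For each price level, check whether its EOQ is feasible; otherwise the best quantity at that price is the breakpoint.
EOQ at $121.00 = 223.7 (feasible in tier 1): TC = 2,381×$121.00 + (2,381/223.7)×394 + (223.7/2)×0.31×$121.00 = $296,490.12.
EOQ at $108.80 = 235.9 < 310, so use break Q=310: TC = 2,381×$108.80 + (2,381/310.0)×394 + (310.0/2)×0.31×$108.80 = $267,306.81.
Lowest total cost among the candidates is at Q = 310.0.

TC* ≈ $267,306.81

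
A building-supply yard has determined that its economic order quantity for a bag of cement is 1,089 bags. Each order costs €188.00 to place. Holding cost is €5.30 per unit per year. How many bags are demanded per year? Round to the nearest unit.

D ≈ 16,716 bags per year

Squaring Q* = √(2DS/H) gives Q*² = 2DS/H.
From Q* = √(2DS/H): D = Q*²H / (2S) = 1,089² × 5.3 / (2 × 188) = 16716.440.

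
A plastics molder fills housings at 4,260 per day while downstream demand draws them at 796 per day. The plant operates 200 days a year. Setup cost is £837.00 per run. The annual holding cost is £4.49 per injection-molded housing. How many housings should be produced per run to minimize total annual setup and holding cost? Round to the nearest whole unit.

Q* ≈ 8,544 housings

Annual demand D = 796 × 200 = 159,200.
Production build-up factor (1 − d/p) = 1 − 796/4,260 = 0.8131.
Q* = √(2DS / (H(1 − d/p))) = √(2 × 159,200 × 837 / (4.49 × 0.8131)).
= √(266,500,800 / 3.651) ≈ 8543.620.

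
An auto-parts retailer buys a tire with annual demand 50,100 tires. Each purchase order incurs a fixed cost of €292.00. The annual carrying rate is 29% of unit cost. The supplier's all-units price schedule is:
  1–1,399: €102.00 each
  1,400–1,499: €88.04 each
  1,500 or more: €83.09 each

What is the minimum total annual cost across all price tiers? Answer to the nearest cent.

Holding cost per unit per year at price C is H = 0.29·C.
For each price level, check whether its EOQ is feasible; otherwise the best quantity at that price is the breakpoint.
EOQ at €102.00 = 994.5 (feasible in tier 1): TC = 50,100×€102.00 + (50,100/994.5)×292 + (994.5/2)×0.29×€102.00 = €5,139,618.76.
EOQ at €88.04 = 1070.5 < 1400, so use break Q=1400: TC = 50,100×€88.04 + (50,100/1400.0)×292 + (1400.0/2)×0.29×€88.04 = €4,439,125.55.
EOQ at €83.09 = 1101.9 < 1500, so use break Q=1500: TC = 50,100×€83.09 + (50,100/1500.0)×292 + (1500.0/2)×0.29×€83.09 = €4,190,633.88.
Lowest total cost among the candidates is at Q = 1500.0.

TC* ≈ €4,190,633.88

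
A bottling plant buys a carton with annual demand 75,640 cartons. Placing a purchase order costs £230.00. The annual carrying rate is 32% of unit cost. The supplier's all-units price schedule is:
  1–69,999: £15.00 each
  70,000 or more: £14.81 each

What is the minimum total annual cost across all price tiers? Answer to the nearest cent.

Holding cost per unit per year at price C is H = 0.32·C.
Candidates are each tier's EOQ (if it falls in that tier) and each price-break quantity.
EOQ at £15.00 = 2692.4 (feasible in tier 1): TC = 75,640×£15.00 + (75,640/2692.4)×230 + (2692.4/2)×0.32×£15.00 = £1,147,523.36.
EOQ at £14.81 = 2709.6 < 70000, so use break Q=70000: TC = 75,640×£14.81 + (75,640/70000.0)×230 + (70000.0/2)×0.32×£14.81 = £1,286,348.93.
Lowest total cost among the candidates is at Q = 2692.4.

TC* ≈ £1,147,523.36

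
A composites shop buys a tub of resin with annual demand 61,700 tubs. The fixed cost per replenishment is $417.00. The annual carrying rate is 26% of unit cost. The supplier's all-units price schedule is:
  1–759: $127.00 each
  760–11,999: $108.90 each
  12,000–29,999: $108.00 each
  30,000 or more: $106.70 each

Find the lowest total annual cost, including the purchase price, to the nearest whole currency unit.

Holding cost per unit per year at price C is H = 0.26·C.
Candidates are each tier's EOQ (if it falls in that tier) and each price-break quantity.
Tier 1 ($127.00): EOQ = 1248.4 exceeds tier's upper bound 759, so this tier is dominated.
EOQ at $108.90 = 1348.1 (feasible in tier 2): TC = 61,700×$108.90 + (61,700/1348.1)×417 + (1348.1/2)×0.26×$108.90 = $6,757,300.36.
EOQ at $108.00 = 1353.7 < 12000, so use break Q=12000: TC = 61,700×$108.00 + (61,700/12000.0)×417 + (12000.0/2)×0.26×$108.00 = $6,834,224.08.
EOQ at $106.70 = 1361.9 < 30000, so use break Q=30000: TC = 61,700×$106.70 + (61,700/30000.0)×417 + (30000.0/2)×0.26×$106.70 = $7,000,377.63.
Lowest total cost among the candidates is at Q = 1348.1.

TC* ≈ $6,757,300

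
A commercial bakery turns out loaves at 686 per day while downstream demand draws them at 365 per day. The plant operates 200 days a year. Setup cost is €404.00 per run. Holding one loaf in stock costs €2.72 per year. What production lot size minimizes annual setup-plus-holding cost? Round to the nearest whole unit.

Q* ≈ 6,808 loaves

Annual demand D = 365 × 200 = 73,000.
Production build-up factor (1 − d/p) = 1 − 365/686 = 0.4679.
Q* = √(2DS / (H(1 − d/p))) = √(2 × 73,000 × 404 / (2.72 × 0.4679)).
= √(58,984,000 / 1.2728) ≈ 6807.571.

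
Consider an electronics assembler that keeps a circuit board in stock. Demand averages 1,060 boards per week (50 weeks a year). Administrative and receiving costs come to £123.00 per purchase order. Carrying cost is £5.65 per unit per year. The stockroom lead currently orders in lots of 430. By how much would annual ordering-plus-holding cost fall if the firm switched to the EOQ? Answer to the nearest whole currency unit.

Annual demand D = 1,060 × 50 = 53,000.
EOQ = √(2DS/H) = √(2 × 53,000 × 123 / 5.65) ≈ 1519.08.
Cost at Q* = (D/Q*)S + (Q*/2)H = √(2DSH) ≈ £8,582.81.
Cost at Q = 430: (53,000/430)×123 + (430/2)×5.65 = £15,160.47 + £1,214.75 = £16,375.22.
Excess = £16,375.22 − £8,582.81 = £7,792.40.

Extra cost ≈ £7,792 per year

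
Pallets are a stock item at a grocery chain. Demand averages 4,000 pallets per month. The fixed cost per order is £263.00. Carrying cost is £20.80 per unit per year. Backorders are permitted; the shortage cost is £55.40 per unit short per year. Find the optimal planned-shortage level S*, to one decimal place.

S* ≈ 352.7 pallets

Annual demand D = 4,000 × 12 = 48,000.
With planned backorders, Q* = √(2DS/H) · √((H+B)/B).
√(2DS/H) = √(2 × 48,000 × 263 / 20.8) = 1101.747.
√((H+B)/B) = √((20.8+55.4)/55.4) = 1.1728.
Q* ≈ 1292.125.
S* = Q* · H/(H+B) = 1292.125 × 20.8/76.2 ≈ 352.706.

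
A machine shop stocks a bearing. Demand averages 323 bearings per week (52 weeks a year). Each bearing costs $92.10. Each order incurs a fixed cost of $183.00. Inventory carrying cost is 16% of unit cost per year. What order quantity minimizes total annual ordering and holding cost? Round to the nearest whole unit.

Annual demand D = 323 × 52 = 16,796.
Holding cost H = 0.16 × $92.10 = $14.7360 per unit per year.
EOQ = √(2DS / H) = √(2 × 16,796 × 183 / 14.736).
= √(6,147,336 / 14.736) = √417,164.4951 ≈ 645.883.

Q* ≈ 646 bearings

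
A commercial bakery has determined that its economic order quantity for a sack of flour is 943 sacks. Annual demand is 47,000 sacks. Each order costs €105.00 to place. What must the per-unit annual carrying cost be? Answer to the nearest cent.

Squaring Q* = √(2DS/H) gives Q*² = 2DS/H.
From Q* = √(2DS/H): H = 2DS / Q*² = 2 × 47,000 × 105 / 943² = 11.0993.

H ≈ €11.10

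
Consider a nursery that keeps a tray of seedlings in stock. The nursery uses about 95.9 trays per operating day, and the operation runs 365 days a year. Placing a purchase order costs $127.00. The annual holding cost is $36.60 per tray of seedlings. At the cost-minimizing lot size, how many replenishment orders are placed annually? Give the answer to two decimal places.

Annual demand D = 95.9 × 365 = 35,003.5.
EOQ = √(2DS/H) = √(2 × 35,003.5 × 127 / 36.6) ≈ 492.87.
Orders per year = D / Q* = 35,003.5 / 492.87 ≈ 71.020.

N ≈ 71.02 orders per year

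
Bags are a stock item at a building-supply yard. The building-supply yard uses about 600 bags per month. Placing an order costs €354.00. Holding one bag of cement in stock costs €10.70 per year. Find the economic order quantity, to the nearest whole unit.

Q* ≈ 690 bags

Annual demand D = 600 × 12 = 7,200.
EOQ = √(2DS / H) = √(2 × 7,200 × 354 / 10.7).
= √(5,097,600 / 10.7) = √476,411.215 ≈ 690.225.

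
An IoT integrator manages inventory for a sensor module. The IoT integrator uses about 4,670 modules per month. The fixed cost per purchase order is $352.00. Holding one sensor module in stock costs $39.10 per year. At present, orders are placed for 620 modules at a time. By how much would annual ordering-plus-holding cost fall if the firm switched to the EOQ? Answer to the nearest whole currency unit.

Extra cost ≈ $4,662 per year

Annual demand D = 4,670 × 12 = 56,040.
EOQ = √(2DS/H) = √(2 × 56,040 × 352 / 39.1) ≈ 1004.49.
Cost at Q* = (D/Q*)S + (Q*/2)H = √(2DSH) ≈ $39,275.69.
Cost at Q = 620: (56,040/620)×352 + (620/2)×39.1 = $31,816.26 + $12,121.00 = $43,937.26.
Excess = $43,937.26 − $39,275.69 = $4,661.57.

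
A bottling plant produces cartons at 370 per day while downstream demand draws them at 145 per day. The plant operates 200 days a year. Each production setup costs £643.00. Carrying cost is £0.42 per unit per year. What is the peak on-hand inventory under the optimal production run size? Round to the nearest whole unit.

Annual demand D = 145 × 200 = 29,000.
Production build-up factor (1 − d/p) = 1 − 145/370 = 0.6081.
Q* = √(2DS / (H(1 − d/p))) = √(2 × 29,000 × 643 / (0.42 × 0.6081)).
= √(37,294,000 / 0.2554) ≈ 12083.825.
Maximum inventory = Q*(1 − d/p) = 12083.825 × 0.6081 ≈ 7348.272.

I_max ≈ 7,348 cartons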